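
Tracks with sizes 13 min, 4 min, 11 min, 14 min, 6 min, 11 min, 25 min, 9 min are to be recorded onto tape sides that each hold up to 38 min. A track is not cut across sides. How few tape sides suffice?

Total = 25 + 14 + 13 + 11 + 11 + 9 + 6 + 4 = 93 min.
Lower bound: ⌈93/38⌉ = 3 tape sides.
A packing using 3 tape sides:
  side 1: 25 + 13 = 38
  side 2: 14 + 11 + 11 = 36
  side 3: 9 + 6 + 4 = 19
This matches the lower bound, so 3 is optimal.

3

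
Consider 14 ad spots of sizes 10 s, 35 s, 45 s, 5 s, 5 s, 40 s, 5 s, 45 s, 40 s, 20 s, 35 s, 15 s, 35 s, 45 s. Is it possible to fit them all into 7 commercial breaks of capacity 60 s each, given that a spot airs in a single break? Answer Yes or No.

Total = 380 s; ⌈380/60⌉ = 7.
8 ad spots each exceed half the capacity and cannot share a break, forcing at least 8 commercial breaks.
At least 8 commercial breaks are required, but only 7 are allowed.

No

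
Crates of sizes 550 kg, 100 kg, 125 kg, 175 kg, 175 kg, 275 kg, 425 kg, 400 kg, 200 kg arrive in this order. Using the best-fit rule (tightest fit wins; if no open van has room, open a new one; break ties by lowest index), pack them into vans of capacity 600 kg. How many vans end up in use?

  550 → van 1 (new)  [load 550/600]
  100 → van 2 (new)  [load 100/600]
  125 → van 2  [load 225/600]
  175 → van 2  [load 400/600]
  175 → van 2  [load 575/600]
  275 → van 3 (new)  [load 275/600]
  425 → van 4 (new)  [load 425/600]
  400 → van 5 (new)  [load 400/600]
  200 → van 5  [load 600/600]
5 vans opened.

5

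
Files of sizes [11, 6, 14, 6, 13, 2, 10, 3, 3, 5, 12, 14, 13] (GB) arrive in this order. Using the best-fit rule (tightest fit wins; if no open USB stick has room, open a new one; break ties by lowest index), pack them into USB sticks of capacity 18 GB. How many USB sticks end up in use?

8

  11 → USB stick 1 (new)  [load 11/18]
  6 → USB stick 1  [load 17/18]
  14 → USB stick 2 (new)  [load 14/18]
  6 → USB stick 3 (new)  [load 6/18]
  13 → USB stick 4 (new)  [load 13/18]
  2 → USB stick 2  [load 16/18]
  10 → USB stick 3  [load 16/18]
  3 → USB stick 4  [load 16/18]
  3 → USB stick 5 (new)  [load 3/18]
  5 → USB stick 5  [load 8/18]
  12 → USB stick 6 (new)  [load 12/18]
  14 → USB stick 7 (new)  [load 14/18]
  13 → USB stick 8 (new)  [load 13/18]
8 USB sticks opened.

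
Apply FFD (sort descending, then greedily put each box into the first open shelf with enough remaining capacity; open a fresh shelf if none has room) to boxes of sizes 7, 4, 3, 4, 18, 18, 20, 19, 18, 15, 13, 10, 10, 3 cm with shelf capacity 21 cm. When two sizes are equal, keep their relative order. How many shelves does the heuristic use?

Sorted descending: 20, 19, 18, 18, 18, 15, 13, 10, 10, 7, 4, 4, 3, 3.
  20 → shelf 1 (new)  [load 20/21]
  19 → shelf 2 (new)  [load 19/21]
  18 → shelf 3 (new)  [load 18/21]
  18 → shelf 4 (new)  [load 18/21]
  18 → shelf 5 (new)  [load 18/21]
  15 → shelf 6 (new)  [load 15/21]
  13 → shelf 7 (new)  [load 13/21]
  10 → shelf 8 (new)  [load 10/21]
  10 → shelf 8  [load 20/21]
  7 → shelf 7  [load 20/21]
  4 → shelf 6  [load 19/21]
  4 → shelf 9 (new)  [load 4/21]
  3 → shelf 3  [load 21/21]
  3 → shelf 4  [load 21/21]
9 shelves opened.

9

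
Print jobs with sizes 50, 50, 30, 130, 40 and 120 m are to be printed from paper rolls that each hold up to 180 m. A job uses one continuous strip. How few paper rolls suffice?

3

Total = 130 + 120 + 50 + 50 + 40 + 30 = 420 m.
Lower bound: ⌈420/180⌉ = 3 paper rolls.
A packing using 3 paper rolls:
  roll 1: 130 + 50 = 180
  roll 2: 120 + 50 = 170
  roll 3: 40 + 30 = 70
This matches the lower bound, so 3 is optimal.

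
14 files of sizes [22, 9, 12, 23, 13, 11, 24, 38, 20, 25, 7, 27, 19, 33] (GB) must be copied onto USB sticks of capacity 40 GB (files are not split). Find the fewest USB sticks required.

8

Total = 38 + 33 + 27 + 25 + 24 + 23 + 22 + 20 + 19 + 13 + 12 + 11 + 9 + 7 = 283 GB.
Lower bound: ⌈283/40⌉ = 8 USB sticks.
A packing using 8 USB sticks:
  USB stick 1: 38 = 38
  USB stick 2: 33 + 7 = 40
  USB stick 3: 27 + 13 = 40
  USB stick 4: 25 + 12 = 37
  USB stick 5: 24 + 11 = 35
  USB stick 6: 23 + 9 = 32
  USB stick 7: 22 = 22
  USB stick 8: 20 + 19 = 39
This matches the lower bound, so 8 is optimal.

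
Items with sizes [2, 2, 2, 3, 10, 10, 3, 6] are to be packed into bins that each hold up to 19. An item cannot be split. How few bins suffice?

Total = 10 + 10 + 6 + 3 + 3 + 2 + 2 + 2 = 38.
Lower bound: ⌈38/19⌉ = 2 bins.
A packing using 2 bins:
  bin 1: 10 + 6 + 3 = 19
  bin 2: 10 + 3 + 2 + 2 + 2 = 19
This matches the lower bound, so 2 is optimal.

2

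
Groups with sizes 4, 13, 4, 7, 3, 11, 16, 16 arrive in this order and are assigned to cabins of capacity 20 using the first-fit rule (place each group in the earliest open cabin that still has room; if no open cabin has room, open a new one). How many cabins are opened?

5

  4 → cabin 1 (new)  [load 4/20]
  13 → cabin 1  [load 17/20]
  4 → cabin 2 (new)  [load 4/20]
  7 → cabin 2  [load 11/20]
  3 → cabin 1  [load 20/20]
  11 → cabin 3 (new)  [load 11/20]
  16 → cabin 4 (new)  [load 16/20]
  16 → cabin 5 (new)  [load 16/20]
5 cabins opened.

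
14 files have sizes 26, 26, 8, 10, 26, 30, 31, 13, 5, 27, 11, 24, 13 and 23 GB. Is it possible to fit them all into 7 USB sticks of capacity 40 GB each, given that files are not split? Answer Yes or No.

Total = 273 GB; ⌈273/40⌉ = 7.
8 files each exceed half the capacity and cannot share a USB stick, forcing at least 8 USB sticks.
At least 8 USB sticks are required, but only 7 are allowed.

No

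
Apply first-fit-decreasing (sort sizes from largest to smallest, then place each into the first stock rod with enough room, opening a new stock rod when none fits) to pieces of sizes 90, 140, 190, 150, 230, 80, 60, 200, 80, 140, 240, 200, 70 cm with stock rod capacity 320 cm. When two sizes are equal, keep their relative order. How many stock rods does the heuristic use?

Sorted descending: 240, 230, 200, 200, 190, 150, 140, 140, 90, 80, 80, 70, 60.
  240 → stock rod 1 (new)  [load 240/320]
  230 → stock rod 2 (new)  [load 230/320]
  200 → stock rod 3 (new)  [load 200/320]
  200 → stock rod 4 (new)  [load 200/320]
  190 → stock rod 5 (new)  [load 190/320]
  150 → stock rod 6 (new)  [load 150/320]
  140 → stock rod 6  [load 290/320]
  140 → stock rod 7 (new)  [load 140/320]
  90 → stock rod 2  [load 320/320]
  80 → stock rod 1  [load 320/320]
  80 → stock rod 3  [load 280/320]
  70 → stock rod 4  [load 270/320]
  60 → stock rod 5  [load 250/320]
7 stock rods opened.

7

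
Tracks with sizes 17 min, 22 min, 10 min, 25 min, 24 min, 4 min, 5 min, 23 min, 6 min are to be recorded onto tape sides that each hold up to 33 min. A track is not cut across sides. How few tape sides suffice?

5

Total = 25 + 24 + 23 + 22 + 17 + 10 + 6 + 5 + 4 = 136 min.
Lower bound: ⌈136/33⌉ = 5 tape sides.
A packing using 5 tape sides:
  side 1: 25 + 6 = 31
  side 2: 24 + 5 + 4 = 33
  side 3: 23 + 10 = 33
  side 4: 22 = 22
  side 5: 17 = 17
This matches the lower bound, so 5 is optimal.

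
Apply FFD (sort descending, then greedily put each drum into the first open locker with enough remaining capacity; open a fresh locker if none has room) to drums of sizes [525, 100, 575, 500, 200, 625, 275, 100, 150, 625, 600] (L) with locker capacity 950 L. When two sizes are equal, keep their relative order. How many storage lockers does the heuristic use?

Sorted descending: 625, 625, 600, 575, 525, 500, 275, 200, 150, 100, 100.
  625 → locker 1 (new)  [load 625/950]
  625 → locker 2 (new)  [load 625/950]
  600 → locker 3 (new)  [load 600/950]
  575 → locker 4 (new)  [load 575/950]
  525 → locker 5 (new)  [load 525/950]
  500 → locker 6 (new)  [load 500/950]
  275 → locker 1  [load 900/950]
  200 → locker 2  [load 825/950]
  150 → locker 3  [load 750/950]
  100 → locker 2  [load 925/950]
  100 → locker 3  [load 850/950]
6 storage lockers opened.

6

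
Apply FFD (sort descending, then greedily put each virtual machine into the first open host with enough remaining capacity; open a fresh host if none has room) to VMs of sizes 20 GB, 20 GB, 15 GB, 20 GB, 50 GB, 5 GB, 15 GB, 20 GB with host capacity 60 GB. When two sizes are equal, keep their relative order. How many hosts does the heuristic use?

Sorted descending: 50, 20, 20, 20, 20, 15, 15, 5.
  50 → host 1 (new)  [load 50/60]
  20 → host 2 (new)  [load 20/60]
  20 → host 2  [load 40/60]
  20 → host 2  [load 60/60]
  20 → host 3 (new)  [load 20/60]
  15 → host 3  [load 35/60]
  15 → host 3  [load 50/60]
  5 → host 1  [load 55/60]
3 hosts opened.

3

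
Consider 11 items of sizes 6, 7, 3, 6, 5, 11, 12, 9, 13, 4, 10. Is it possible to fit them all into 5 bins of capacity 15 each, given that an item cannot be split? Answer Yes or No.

Total = 86; ⌈86/15⌉ = 6.
At least 6 bins are required, but only 5 are allowed.

No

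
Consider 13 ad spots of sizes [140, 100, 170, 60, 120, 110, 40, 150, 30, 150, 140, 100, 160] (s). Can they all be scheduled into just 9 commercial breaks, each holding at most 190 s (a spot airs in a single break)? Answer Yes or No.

No

Total = 1470 s; ⌈1470/190⌉ = 8.
10 ad spots each exceed half the capacity and cannot share a break, forcing at least 10 commercial breaks.
At least 10 commercial breaks are required, but only 9 are allowed.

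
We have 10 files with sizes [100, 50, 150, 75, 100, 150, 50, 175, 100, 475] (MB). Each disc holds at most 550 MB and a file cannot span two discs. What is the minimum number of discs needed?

3

Total = 475 + 175 + 150 + 150 + 100 + 100 + 100 + 75 + 50 + 50 = 1425 MB.
Lower bound: ⌈1425/550⌉ = 3 discs.
A packing using 3 discs:
  disc 1: 475 + 75 = 550
  disc 2: 175 + 150 + 150 + 50 = 525
  disc 3: 100 + 100 + 100 + 50 = 350
This matches the lower bound, so 3 is optimal.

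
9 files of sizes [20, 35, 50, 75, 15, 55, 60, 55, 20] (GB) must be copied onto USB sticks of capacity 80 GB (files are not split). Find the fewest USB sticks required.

Total = 75 + 60 + 55 + 55 + 50 + 35 + 20 + 20 + 15 = 385 GB.
Lower bound: ⌈385/80⌉ = 5 USB sticks.
A packing using 6 USB sticks:
  USB stick 1: 75 = 75
  USB stick 2: 60 + 20 = 80
  USB stick 3: 55 + 20 = 75
  USB stick 4: 55 + 15 = 70
  USB stick 5: 50 = 50
  USB stick 6: 35 = 35
No arrangement into 5 USB sticks stays within capacity, so 6 is optimal.

6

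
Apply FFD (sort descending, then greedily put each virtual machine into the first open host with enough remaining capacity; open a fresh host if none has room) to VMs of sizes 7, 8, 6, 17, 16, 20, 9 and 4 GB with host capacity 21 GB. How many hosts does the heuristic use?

Sorted descending: 20, 17, 16, 9, 8, 7, 6, 4.
  20 → host 1 (new)  [load 20/21]
  17 → host 2 (new)  [load 17/21]
  16 → host 3 (new)  [load 16/21]
  9 → host 4 (new)  [load 9/21]
  8 → host 4  [load 17/21]
  7 → host 5 (new)  [load 7/21]
  6 → host 5  [load 13/21]
  4 → host 2  [load 21/21]
5 hosts opened.

5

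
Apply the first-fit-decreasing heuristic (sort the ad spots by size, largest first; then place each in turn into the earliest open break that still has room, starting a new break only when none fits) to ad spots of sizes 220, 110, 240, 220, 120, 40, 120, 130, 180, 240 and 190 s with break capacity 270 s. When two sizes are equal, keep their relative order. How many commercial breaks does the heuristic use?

Sorted descending: 240, 240, 220, 220, 190, 180, 130, 120, 120, 110, 40.
  240 → break 1 (new)  [load 240/270]
  240 → break 2 (new)  [load 240/270]
  220 → break 3 (new)  [load 220/270]
  220 → break 4 (new)  [load 220/270]
  190 → break 5 (new)  [load 190/270]
  180 → break 6 (new)  [load 180/270]
  130 → break 7 (new)  [load 130/270]
  120 → break 7  [load 250/270]
  120 → break 8 (new)  [load 120/270]
  110 → break 8  [load 230/270]
  40 → break 3  [load 260/270]
8 commercial breaks opened.

8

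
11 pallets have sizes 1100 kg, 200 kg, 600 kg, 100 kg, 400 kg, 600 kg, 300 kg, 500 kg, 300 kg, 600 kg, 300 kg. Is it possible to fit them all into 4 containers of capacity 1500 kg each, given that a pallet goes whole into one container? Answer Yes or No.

Yes

A valid assignment using 4 containers:
  container 1: 1100 + 400 = 1500
  container 2: 600 + 600 + 300 = 1500
  container 3: 600 + 500 + 300 + 100 = 1500
  container 4: 300 + 200 = 500
Every load is within 1500 kg, so 4 containers suffice.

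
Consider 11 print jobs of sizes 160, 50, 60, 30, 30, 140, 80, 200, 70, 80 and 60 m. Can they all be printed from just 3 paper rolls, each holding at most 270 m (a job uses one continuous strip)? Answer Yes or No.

Total = 960 m; ⌈960/270⌉ = 4.
At least 4 paper rolls are required, but only 3 are allowed.

No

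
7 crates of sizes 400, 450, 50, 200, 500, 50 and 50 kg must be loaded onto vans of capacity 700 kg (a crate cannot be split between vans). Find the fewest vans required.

Total = 500 + 450 + 400 + 200 + 50 + 50 + 50 = 1700 kg.
Lower bound: ⌈1700/700⌉ = 3 vans.
A packing using 3 vans:
  van 1: 500 + 200 = 700
  van 2: 450 + 50 + 50 + 50 = 600
  van 3: 400 = 400
This matches the lower bound, so 3 is optimal.

3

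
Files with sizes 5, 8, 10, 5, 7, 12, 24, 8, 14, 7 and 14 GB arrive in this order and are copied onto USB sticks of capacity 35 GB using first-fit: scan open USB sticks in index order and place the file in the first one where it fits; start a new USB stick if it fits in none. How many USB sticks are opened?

  5 → USB stick 1 (new)  [load 5/35]
  8 → USB stick 1  [load 13/35]
  10 → USB stick 1  [load 23/35]
  5 → USB stick 1  [load 28/35]
  7 → USB stick 1  [load 35/35]
  12 → USB stick 2 (new)  [load 12/35]
  24 → USB stick 3 (new)  [load 24/35]
  8 → USB stick 2  [load 20/35]
  14 → USB stick 2  [load 34/35]
  7 → USB stick 3  [load 31/35]
  14 → USB stick 4 (new)  [load 14/35]
4 USB sticks opened.

4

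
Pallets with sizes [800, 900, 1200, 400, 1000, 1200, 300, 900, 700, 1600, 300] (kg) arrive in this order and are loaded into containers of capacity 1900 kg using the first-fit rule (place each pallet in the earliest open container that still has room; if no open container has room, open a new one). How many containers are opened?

  800 → container 1 (new)  [load 800/1900]
  900 → container 1  [load 1700/1900]
  1200 → container 2 (new)  [load 1200/1900]
  400 → container 2  [load 1600/1900]
  1000 → container 3 (new)  [load 1000/1900]
  1200 → container 4 (new)  [load 1200/1900]
  300 → container 2  [load 1900/1900]
  900 → container 3  [load 1900/1900]
  700 → container 4  [load 1900/1900]
  1600 → container 5 (new)  [load 1600/1900]
  300 → container 5  [load 1900/1900]
5 containers opened.

5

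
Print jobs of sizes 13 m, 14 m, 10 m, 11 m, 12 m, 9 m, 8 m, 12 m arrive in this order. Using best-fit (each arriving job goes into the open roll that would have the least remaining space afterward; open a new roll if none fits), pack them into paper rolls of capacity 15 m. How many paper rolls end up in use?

  13 → roll 1 (new)  [load 13/15]
  14 → roll 2 (new)  [load 14/15]
  10 → roll 3 (new)  [load 10/15]
  11 → roll 4 (new)  [load 11/15]
  12 → roll 5 (new)  [load 12/15]
  9 → roll 6 (new)  [load 9/15]
  8 → roll 7 (new)  [load 8/15]
  12 → roll 8 (new)  [load 12/15]
8 paper rolls opened.

8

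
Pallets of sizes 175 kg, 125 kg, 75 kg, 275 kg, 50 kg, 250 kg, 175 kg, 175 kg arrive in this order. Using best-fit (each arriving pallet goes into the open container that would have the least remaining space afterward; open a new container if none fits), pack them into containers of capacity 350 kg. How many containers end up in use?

  175 → container 1 (new)  [load 175/350]
  125 → container 1  [load 300/350]
  75 → container 2 (new)  [load 75/350]
  275 → container 2  [load 350/350]
  50 → container 1  [load 350/350]
  250 → container 3 (new)  [load 250/350]
  175 → container 4 (new)  [load 175/350]
  175 → container 4  [load 350/350]
4 containers opened.

4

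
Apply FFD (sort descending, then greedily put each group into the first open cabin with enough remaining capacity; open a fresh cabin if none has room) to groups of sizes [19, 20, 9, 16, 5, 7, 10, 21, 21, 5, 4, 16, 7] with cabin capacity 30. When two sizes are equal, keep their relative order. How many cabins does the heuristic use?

Sorted descending: 21, 21, 20, 19, 16, 16, 10, 9, 7, 7, 5, 5, 4.
  21 → cabin 1 (new)  [load 21/30]
  21 → cabin 2 (new)  [load 21/30]
  20 → cabin 3 (new)  [load 20/30]
  19 → cabin 4 (new)  [load 19/30]
  16 → cabin 5 (new)  [load 16/30]
  16 → cabin 6 (new)  [load 16/30]
  10 → cabin 3  [load 30/30]
  9 → cabin 1  [load 30/30]
  7 → cabin 2  [load 28/30]
  7 → cabin 4  [load 26/30]
  5 → cabin 5  [load 21/30]
  5 → cabin 5  [load 26/30]
  4 → cabin 4  [load 30/30]
6 cabins opened.

6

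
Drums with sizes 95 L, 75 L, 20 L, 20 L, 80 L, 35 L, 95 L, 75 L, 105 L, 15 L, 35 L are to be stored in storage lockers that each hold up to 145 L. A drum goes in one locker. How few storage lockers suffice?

6

Total = 105 + 95 + 95 + 80 + 75 + 75 + 35 + 35 + 20 + 20 + 15 = 650 L.
Lower bound: ⌈650/145⌉ = 5 storage lockers.
Also, 6 drums each exceed 145/2 L, and no two of those can share a locker, so at least 6 storage lockers are needed.
A packing using 6 storage lockers:
  locker 1: 105 + 35 = 140
  locker 2: 95 + 35 + 15 = 145
  locker 3: 95 + 20 + 20 = 135
  locker 4: 80 = 80
  locker 5: 75 = 75
  locker 6: 75 = 75
This matches the lower bound, so 6 is optimal.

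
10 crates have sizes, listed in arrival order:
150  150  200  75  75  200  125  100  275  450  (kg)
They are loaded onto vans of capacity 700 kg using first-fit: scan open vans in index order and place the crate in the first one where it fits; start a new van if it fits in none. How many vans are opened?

3

  150 → van 1 (new)  [load 150/700]
  150 → van 1  [load 300/700]
  200 → van 1  [load 500/700]
  75 → van 1  [load 575/700]
  75 → van 1  [load 650/700]
  200 → van 2 (new)  [load 200/700]
  125 → van 2  [load 325/700]
  100 → van 2  [load 425/700]
  275 → van 2  [load 700/700]
  450 → van 3 (new)  [load 450/700]
3 vans opened.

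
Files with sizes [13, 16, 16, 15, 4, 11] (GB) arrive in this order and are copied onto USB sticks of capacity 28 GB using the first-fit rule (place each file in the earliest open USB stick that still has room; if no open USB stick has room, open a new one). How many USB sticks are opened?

3

  13 → USB stick 1 (new)  [load 13/28]
  16 → USB stick 2 (new)  [load 16/28]
  16 → USB stick 3 (new)  [load 16/28]
  15 → USB stick 1  [load 28/28]
  4 → USB stick 2  [load 20/28]
  11 → USB stick 3  [load 27/28]
3 USB sticks opened.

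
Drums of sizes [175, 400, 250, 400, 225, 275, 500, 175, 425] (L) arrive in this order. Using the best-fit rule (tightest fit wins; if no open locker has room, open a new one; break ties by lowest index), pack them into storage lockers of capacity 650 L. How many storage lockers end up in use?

  175 → locker 1 (new)  [load 175/650]
  400 → locker 1  [load 575/650]
  250 → locker 2 (new)  [load 250/650]
  400 → locker 2  [load 650/650]
  225 → locker 3 (new)  [load 225/650]
  275 → locker 3  [load 500/650]
  500 → locker 4 (new)  [load 500/650]
  175 → locker 5 (new)  [load 175/650]
  425 → locker 5  [load 600/650]
5 storage lockers opened.

5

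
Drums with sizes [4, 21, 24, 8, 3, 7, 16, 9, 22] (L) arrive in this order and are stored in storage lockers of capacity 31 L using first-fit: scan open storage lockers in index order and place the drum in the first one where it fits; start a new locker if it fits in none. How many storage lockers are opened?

  4 → locker 1 (new)  [load 4/31]
  21 → locker 1  [load 25/31]
  24 → locker 2 (new)  [load 24/31]
  8 → locker 3 (new)  [load 8/31]
  3 → locker 1  [load 28/31]
  7 → locker 2  [load 31/31]
  16 → locker 3  [load 24/31]
  9 → locker 4 (new)  [load 9/31]
  22 → locker 4  [load 31/31]
4 storage lockers opened.

4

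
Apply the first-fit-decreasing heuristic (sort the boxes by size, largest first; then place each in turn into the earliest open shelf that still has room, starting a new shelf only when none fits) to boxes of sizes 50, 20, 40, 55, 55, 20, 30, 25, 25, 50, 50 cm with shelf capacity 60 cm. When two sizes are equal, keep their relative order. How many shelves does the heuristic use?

8

Sorted descending: 55, 55, 50, 50, 50, 40, 30, 25, 25, 20, 20.
  55 → shelf 1 (new)  [load 55/60]
  55 → shelf 2 (new)  [load 55/60]
  50 → shelf 3 (new)  [load 50/60]
  50 → shelf 4 (new)  [load 50/60]
  50 → shelf 5 (new)  [load 50/60]
  40 → shelf 6 (new)  [load 40/60]
  30 → shelf 7 (new)  [load 30/60]
  25 → shelf 7  [load 55/60]
  25 → shelf 8 (new)  [load 25/60]
  20 → shelf 6  [load 60/60]
  20 → shelf 8  [load 45/60]
8 shelves opened.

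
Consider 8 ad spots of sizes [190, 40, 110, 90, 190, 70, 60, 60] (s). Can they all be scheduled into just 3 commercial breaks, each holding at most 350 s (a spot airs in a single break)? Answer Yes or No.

Yes

A valid assignment using 3 commercial breaks:
  break 1: 190 + 110 + 40 = 340
  break 2: 190 + 90 + 70 = 350
  break 3: 60 + 60 = 120
Every load is within 350 s, so 3 commercial breaks suffice.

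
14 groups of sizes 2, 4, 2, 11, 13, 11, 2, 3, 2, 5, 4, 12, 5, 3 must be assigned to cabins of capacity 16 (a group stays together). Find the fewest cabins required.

5

Total = 13 + 12 + 11 + 11 + 5 + 5 + 4 + 4 + 3 + 3 + 2 + 2 + 2 + 2 = 79.
Lower bound: ⌈79/16⌉ = 5 cabins.
A packing using 5 cabins:
  cabin 1: 13 + 3 = 16
  cabin 2: 12 + 4 = 16
  cabin 3: 11 + 5 = 16
  cabin 4: 11 + 5 = 16
  cabin 5: 4 + 3 + 2 + 2 + 2 + 2 = 15
This matches the lower bound, so 5 is optimal.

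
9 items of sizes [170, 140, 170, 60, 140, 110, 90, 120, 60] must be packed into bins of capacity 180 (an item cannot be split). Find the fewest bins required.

Total = 170 + 170 + 140 + 140 + 120 + 110 + 90 + 60 + 60 = 1060.
Lower bound: ⌈1060/180⌉ = 6 bins.
A packing using 7 bins:
  bin 1: 170 = 170
  bin 2: 170 = 170
  bin 3: 140 = 140
  bin 4: 140 = 140
  bin 5: 120 + 60 = 180
  bin 6: 110 + 60 = 170
  bin 7: 90 = 90
No arrangement into 6 bins stays within capacity, so 7 is optimal.

7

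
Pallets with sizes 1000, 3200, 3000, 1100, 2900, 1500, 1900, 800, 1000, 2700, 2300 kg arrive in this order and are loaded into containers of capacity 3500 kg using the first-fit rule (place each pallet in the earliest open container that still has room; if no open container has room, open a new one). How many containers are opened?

7

  1000 → container 1 (new)  [load 1000/3500]
  3200 → container 2 (new)  [load 3200/3500]
  3000 → container 3 (new)  [load 3000/3500]
  1100 → container 1  [load 2100/3500]
  2900 → container 4 (new)  [load 2900/3500]
  1500 → container 5 (new)  [load 1500/3500]
  1900 → container 5  [load 3400/3500]
  800 → container 1  [load 2900/3500]
  1000 → container 6 (new)  [load 1000/3500]
  2700 → container 7 (new)  [load 2700/3500]
  2300 → container 6  [load 3300/3500]
7 containers opened.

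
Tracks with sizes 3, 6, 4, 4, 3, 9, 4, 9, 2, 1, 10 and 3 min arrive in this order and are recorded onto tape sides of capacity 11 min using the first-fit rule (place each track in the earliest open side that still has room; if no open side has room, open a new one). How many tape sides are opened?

6

  3 → side 1 (new)  [load 3/11]
  6 → side 1  [load 9/11]
  4 → side 2 (new)  [load 4/11]
  4 → side 2  [load 8/11]
  3 → side 2  [load 11/11]
  9 → side 3 (new)  [load 9/11]
  4 → side 4 (new)  [load 4/11]
  9 → side 5 (new)  [load 9/11]
  2 → side 1  [load 11/11]
  1 → side 3  [load 10/11]
  10 → side 6 (new)  [load 10/11]
  3 → side 4  [load 7/11]
6 tape sides opened.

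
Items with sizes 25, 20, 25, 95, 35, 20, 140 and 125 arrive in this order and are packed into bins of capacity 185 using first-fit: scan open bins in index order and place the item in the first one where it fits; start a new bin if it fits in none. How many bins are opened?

  25 → bin 1 (new)  [load 25/185]
  20 → bin 1  [load 45/185]
  25 → bin 1  [load 70/185]
  95 → bin 1  [load 165/185]
  35 → bin 2 (new)  [load 35/185]
  20 → bin 1  [load 185/185]
  140 → bin 2  [load 175/185]
  125 → bin 3 (new)  [load 125/185]
3 bins opened.

3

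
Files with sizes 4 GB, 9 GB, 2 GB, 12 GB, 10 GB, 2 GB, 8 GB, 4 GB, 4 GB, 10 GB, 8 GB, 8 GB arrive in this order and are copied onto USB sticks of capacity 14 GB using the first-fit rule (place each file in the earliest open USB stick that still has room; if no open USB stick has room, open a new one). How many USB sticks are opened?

7

  4 → USB stick 1 (new)  [load 4/14]
  9 → USB stick 1  [load 13/14]
  2 → USB stick 2 (new)  [load 2/14]
  12 → USB stick 2  [load 14/14]
  10 → USB stick 3 (new)  [load 10/14]
  2 → USB stick 3  [load 12/14]
  8 → USB stick 4 (new)  [load 8/14]
  4 → USB stick 4  [load 12/14]
  4 → USB stick 5 (new)  [load 4/14]
  10 → USB stick 5  [load 14/14]
  8 → USB stick 6 (new)  [load 8/14]
  8 → USB stick 7 (new)  [load 8/14]
7 USB sticks opened.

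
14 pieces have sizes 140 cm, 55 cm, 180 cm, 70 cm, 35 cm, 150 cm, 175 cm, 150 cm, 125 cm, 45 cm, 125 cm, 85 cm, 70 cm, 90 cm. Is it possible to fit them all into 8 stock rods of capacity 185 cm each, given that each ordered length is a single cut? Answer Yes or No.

Total = 1495 cm; ⌈1495/185⌉ = 9.
At least 9 stock rods are required, but only 8 are allowed.

No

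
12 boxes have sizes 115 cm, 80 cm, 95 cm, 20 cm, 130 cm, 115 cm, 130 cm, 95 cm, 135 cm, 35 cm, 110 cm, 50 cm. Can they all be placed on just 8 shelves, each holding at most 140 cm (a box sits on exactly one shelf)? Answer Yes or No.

No

Total = 1110 cm; ⌈1110/140⌉ = 8.
9 boxes each exceed half the capacity and cannot share a shelf, forcing at least 9 shelves.
At least 9 shelves are required, but only 8 are allowed.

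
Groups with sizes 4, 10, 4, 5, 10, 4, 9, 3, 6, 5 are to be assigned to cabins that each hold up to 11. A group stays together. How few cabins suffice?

6

Total = 10 + 10 + 9 + 6 + 5 + 5 + 4 + 4 + 4 + 3 = 60.
Lower bound: ⌈60/11⌉ = 6 cabins.
A packing using 6 cabins:
  cabin 1: 10 = 10
  cabin 2: 10 = 10
  cabin 3: 9 = 9
  cabin 4: 6 + 5 = 11
  cabin 5: 5 + 4 = 9
  cabin 6: 4 + 4 + 3 = 11
This matches the lower bound, so 6 is optimal.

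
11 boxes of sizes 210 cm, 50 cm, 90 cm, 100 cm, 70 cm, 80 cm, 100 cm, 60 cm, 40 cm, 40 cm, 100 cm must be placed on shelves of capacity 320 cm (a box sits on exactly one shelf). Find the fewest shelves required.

Total = 210 + 100 + 100 + 100 + 90 + 80 + 70 + 60 + 50 + 40 + 40 = 940 cm.
Lower bound: ⌈940/320⌉ = 3 shelves.
A packing using 3 shelves:
  shelf 1: 210 + 100 = 310
  shelf 2: 100 + 100 + 80 + 40 = 320
  shelf 3: 90 + 70 + 60 + 50 + 40 = 310
This matches the lower bound, so 3 is optimal.

3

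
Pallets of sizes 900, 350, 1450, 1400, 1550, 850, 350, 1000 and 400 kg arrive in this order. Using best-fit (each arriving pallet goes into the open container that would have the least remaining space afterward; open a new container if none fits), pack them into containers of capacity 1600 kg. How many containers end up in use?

  900 → container 1 (new)  [load 900/1600]
  350 → container 1  [load 1250/1600]
  1450 → container 2 (new)  [load 1450/1600]
  1400 → container 3 (new)  [load 1400/1600]
  1550 → container 4 (new)  [load 1550/1600]
  850 → container 5 (new)  [load 850/1600]
  350 → container 1  [load 1600/1600]
  1000 → container 6 (new)  [load 1000/1600]
  400 → container 6  [load 1400/1600]
6 containers opened.

6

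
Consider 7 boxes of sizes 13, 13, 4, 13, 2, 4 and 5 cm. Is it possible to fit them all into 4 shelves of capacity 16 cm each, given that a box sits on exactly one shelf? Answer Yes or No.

A valid assignment using 4 shelves:
  shelf 1: 13 + 2 = 15
  shelf 2: 13 = 13
  shelf 3: 13 = 13
  shelf 4: 5 + 4 + 4 = 13
Every load is within 16 cm, so 4 shelves suffice.

Yes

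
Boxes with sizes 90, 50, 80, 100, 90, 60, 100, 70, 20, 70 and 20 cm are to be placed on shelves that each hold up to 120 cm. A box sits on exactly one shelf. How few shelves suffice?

8

Total = 100 + 100 + 90 + 90 + 80 + 70 + 70 + 60 + 50 + 20 + 20 = 750 cm.
Lower bound: ⌈750/120⌉ = 7 shelves.
A packing using 8 shelves:
  shelf 1: 100 + 20 = 120
  shelf 2: 100 + 20 = 120
  shelf 3: 90 = 90
  shelf 4: 90 = 90
  shelf 5: 80 = 80
  shelf 6: 70 + 50 = 120
  shelf 7: 70 = 70
  shelf 8: 60 = 60
No arrangement into 7 shelves stays within capacity, so 8 is optimal.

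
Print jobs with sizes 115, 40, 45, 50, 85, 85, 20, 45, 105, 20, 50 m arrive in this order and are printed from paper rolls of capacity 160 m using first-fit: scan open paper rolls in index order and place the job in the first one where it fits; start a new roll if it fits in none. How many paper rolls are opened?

  115 → roll 1 (new)  [load 115/160]
  40 → roll 1  [load 155/160]
  45 → roll 2 (new)  [load 45/160]
  50 → roll 2  [load 95/160]
  85 → roll 3 (new)  [load 85/160]
  85 → roll 4 (new)  [load 85/160]
  20 → roll 2  [load 115/160]
  45 → roll 2  [load 160/160]
  105 → roll 5 (new)  [load 105/160]
  20 → roll 3  [load 105/160]
  50 → roll 3  [load 155/160]
5 paper rolls opened.

5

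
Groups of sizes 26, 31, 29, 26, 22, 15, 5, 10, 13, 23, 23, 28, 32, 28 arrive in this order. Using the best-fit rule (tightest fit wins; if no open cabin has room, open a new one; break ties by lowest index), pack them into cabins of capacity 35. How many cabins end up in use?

  26 → cabin 1 (new)  [load 26/35]
  31 → cabin 2 (new)  [load 31/35]
  29 → cabin 3 (new)  [load 29/35]
  26 → cabin 4 (new)  [load 26/35]
  22 → cabin 5 (new)  [load 22/35]
  15 → cabin 6 (new)  [load 15/35]
  5 → cabin 3  [load 34/35]
  10 → cabin 5  [load 32/35]
  13 → cabin 6  [load 28/35]
  23 → cabin 7 (new)  [load 23/35]
  23 → cabin 8 (new)  [load 23/35]
  28 → cabin 9 (new)  [load 28/35]
  32 → cabin 10 (new)  [load 32/35]
  28 → cabin 11 (new)  [load 28/35]
11 cabins opened.

11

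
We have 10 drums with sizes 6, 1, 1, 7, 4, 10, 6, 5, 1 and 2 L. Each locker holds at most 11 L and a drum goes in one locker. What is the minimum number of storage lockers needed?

4

Total = 10 + 7 + 6 + 6 + 5 + 4 + 2 + 1 + 1 + 1 = 43 L.
Lower bound: ⌈43/11⌉ = 4 storage lockers.
A packing using 4 storage lockers:
  locker 1: 10 + 1 = 11
  locker 2: 7 + 4 = 11
  locker 3: 6 + 5 = 11
  locker 4: 6 + 2 + 1 + 1 = 10
This matches the lower bound, so 4 is optimal.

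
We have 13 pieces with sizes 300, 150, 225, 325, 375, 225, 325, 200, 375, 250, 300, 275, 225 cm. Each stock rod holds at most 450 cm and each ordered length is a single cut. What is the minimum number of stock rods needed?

10

Total = 375 + 375 + 325 + 325 + 300 + 300 + 275 + 250 + 225 + 225 + 225 + 200 + 150 = 3550 cm.
Lower bound: ⌈3550/450⌉ = 8 stock rods.
A packing using 10 stock rods:
  stock rod 1: 375 = 375
  stock rod 2: 375 = 375
  stock rod 3: 325 = 325
  stock rod 4: 325 = 325
  stock rod 5: 300 + 150 = 450
  stock rod 6: 300 = 300
  stock rod 7: 275 = 275
  stock rod 8: 250 + 200 = 450
  stock rod 9: 225 + 225 = 450
  stock rod 10: 225 = 225
No arrangement into 9 stock rods stays within capacity, so 10 is optimal.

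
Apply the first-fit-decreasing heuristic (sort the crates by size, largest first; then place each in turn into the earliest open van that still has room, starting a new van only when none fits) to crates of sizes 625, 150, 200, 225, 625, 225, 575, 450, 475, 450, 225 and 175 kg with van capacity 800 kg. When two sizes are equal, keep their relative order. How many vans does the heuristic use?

6

Sorted descending: 625, 625, 575, 475, 450, 450, 225, 225, 225, 200, 175, 150.
  625 → van 1 (new)  [load 625/800]
  625 → van 2 (new)  [load 625/800]
  575 → van 3 (new)  [load 575/800]
  475 → van 4 (new)  [load 475/800]
  450 → van 5 (new)  [load 450/800]
  450 → van 6 (new)  [load 450/800]
  225 → van 3  [load 800/800]
  225 → van 4  [load 700/800]
  225 → van 5  [load 675/800]
  200 → van 6  [load 650/800]
  175 → van 1  [load 800/800]
  150 → van 2  [load 775/800]
6 vans opened.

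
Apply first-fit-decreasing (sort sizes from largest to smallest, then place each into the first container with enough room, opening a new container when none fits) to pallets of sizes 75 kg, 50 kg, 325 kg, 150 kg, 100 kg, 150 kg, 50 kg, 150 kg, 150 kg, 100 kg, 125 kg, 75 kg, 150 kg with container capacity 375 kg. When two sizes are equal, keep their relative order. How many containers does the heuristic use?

5

Sorted descending: 325, 150, 150, 150, 150, 150, 125, 100, 100, 75, 75, 50, 50.
  325 → container 1 (new)  [load 325/375]
  150 → container 2 (new)  [load 150/375]
  150 → container 2  [load 300/375]
  150 → container 3 (new)  [load 150/375]
  150 → container 3  [load 300/375]
  150 → container 4 (new)  [load 150/375]
  125 → container 4  [load 275/375]
  100 → container 4  [load 375/375]
  100 → container 5 (new)  [load 100/375]
  75 → container 2  [load 375/375]
  75 → container 3  [load 375/375]
  50 → container 1  [load 375/375]
  50 → container 5  [load 150/375]
5 containers opened.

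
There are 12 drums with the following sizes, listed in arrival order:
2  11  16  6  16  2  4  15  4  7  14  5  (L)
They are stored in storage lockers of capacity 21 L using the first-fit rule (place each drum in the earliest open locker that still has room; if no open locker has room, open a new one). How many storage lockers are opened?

  2 → locker 1 (new)  [load 2/21]
  11 → locker 1  [load 13/21]
  16 → locker 2 (new)  [load 16/21]
  6 → locker 1  [load 19/21]
  16 → locker 3 (new)  [load 16/21]
  2 → locker 1  [load 21/21]
  4 → locker 2  [load 20/21]
  15 → locker 4 (new)  [load 15/21]
  4 → locker 3  [load 20/21]
  7 → locker 5 (new)  [load 7/21]
  14 → locker 5  [load 21/21]
  5 → locker 4  [load 20/21]
5 storage lockers opened.

5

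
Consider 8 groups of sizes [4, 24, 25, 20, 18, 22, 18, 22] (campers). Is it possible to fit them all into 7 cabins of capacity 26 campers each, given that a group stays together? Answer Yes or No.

A valid assignment using 7 cabins:
  cabin 1: 25 = 25
  cabin 2: 24 = 24
  cabin 3: 22 + 4 = 26
  cabin 4: 22 = 22
  cabin 5: 20 = 20
  cabin 6: 18 = 18
  cabin 7: 18 = 18
Every load is within 26 campers, so 7 cabins suffice.

Yes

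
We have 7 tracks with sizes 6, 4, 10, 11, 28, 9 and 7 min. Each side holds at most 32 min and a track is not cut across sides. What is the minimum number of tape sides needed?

3

Total = 28 + 11 + 10 + 9 + 7 + 6 + 4 = 75 min.
Lower bound: ⌈75/32⌉ = 3 tape sides.
A packing using 3 tape sides:
  side 1: 28 + 4 = 32
  side 2: 11 + 10 + 9 = 30
  side 3: 7 + 6 = 13
This matches the lower bound, so 3 is optimal.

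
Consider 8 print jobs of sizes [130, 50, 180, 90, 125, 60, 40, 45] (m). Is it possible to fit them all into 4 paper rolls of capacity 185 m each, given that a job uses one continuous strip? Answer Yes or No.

A valid assignment using 4 paper rolls:
  roll 1: 180 = 180
  roll 2: 130 + 50 = 180
  roll 3: 125 + 60 = 185
  roll 4: 90 + 45 + 40 = 175
Every load is within 185 m, so 4 paper rolls suffice.

Yes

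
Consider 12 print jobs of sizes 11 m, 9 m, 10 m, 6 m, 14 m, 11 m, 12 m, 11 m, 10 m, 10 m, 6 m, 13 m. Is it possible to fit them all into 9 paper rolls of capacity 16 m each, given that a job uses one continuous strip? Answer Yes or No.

No

Total = 123 m; ⌈123/16⌉ = 8.
10 print jobs each exceed half the capacity and cannot share a roll, forcing at least 10 paper rolls.
At least 10 paper rolls are required, but only 9 are allowed.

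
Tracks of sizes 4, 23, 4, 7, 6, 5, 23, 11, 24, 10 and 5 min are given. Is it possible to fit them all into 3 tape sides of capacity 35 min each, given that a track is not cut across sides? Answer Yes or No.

Total = 122 min; ⌈122/35⌉ = 4.
At least 4 tape sides are required, but only 3 are allowed.

No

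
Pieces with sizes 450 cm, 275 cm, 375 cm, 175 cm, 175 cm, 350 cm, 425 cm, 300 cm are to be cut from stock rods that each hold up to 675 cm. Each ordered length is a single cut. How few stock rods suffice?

4

Total = 450 + 425 + 375 + 350 + 300 + 275 + 175 + 175 = 2525 cm.
Lower bound: ⌈2525/675⌉ = 4 stock rods.
A packing using 4 stock rods:
  stock rod 1: 450 + 175 = 625
  stock rod 2: 425 + 175 = 600
  stock rod 3: 375 + 300 = 675
  stock rod 4: 350 + 275 = 625
This matches the lower bound, so 4 is optimal.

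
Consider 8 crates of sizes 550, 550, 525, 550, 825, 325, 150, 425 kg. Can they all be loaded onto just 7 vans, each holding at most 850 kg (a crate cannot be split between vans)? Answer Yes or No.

Yes

A valid assignment using 6 vans:
  van 1: 825 = 825
  van 2: 550 + 150 = 700
  van 3: 550 = 550
  van 4: 550 = 550
  van 5: 525 + 325 = 850
  van 6: 425 = 425
That uses only 6 ≤ 7, so 7 vans are enough.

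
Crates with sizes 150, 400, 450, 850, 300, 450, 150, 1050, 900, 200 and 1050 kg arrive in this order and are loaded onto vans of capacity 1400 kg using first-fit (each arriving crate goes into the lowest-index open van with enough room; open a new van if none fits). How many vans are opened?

  150 → van 1 (new)  [load 150/1400]
  400 → van 1  [load 550/1400]
  450 → van 1  [load 1000/1400]
  850 → van 2 (new)  [load 850/1400]
  300 → van 1  [load 1300/1400]
  450 → van 2  [load 1300/1400]
  150 → van 3 (new)  [load 150/1400]
  1050 → van 3  [load 1200/1400]
  900 → van 4 (new)  [load 900/1400]
  200 → van 3  [load 1400/1400]
  1050 → van 5 (new)  [load 1050/1400]
5 vans opened.

5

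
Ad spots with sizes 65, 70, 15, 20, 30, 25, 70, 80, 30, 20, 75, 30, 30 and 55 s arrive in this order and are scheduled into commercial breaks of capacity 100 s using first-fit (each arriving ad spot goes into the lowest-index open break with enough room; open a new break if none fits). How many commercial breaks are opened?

7

  65 → break 1 (new)  [load 65/100]
  70 → break 2 (new)  [load 70/100]
  15 → break 1  [load 80/100]
  20 → break 1  [load 100/100]
  30 → break 2  [load 100/100]
  25 → break 3 (new)  [load 25/100]
  70 → break 3  [load 95/100]
  80 → break 4 (new)  [load 80/100]
  30 → break 5 (new)  [load 30/100]
  20 → break 4  [load 100/100]
  75 → break 6 (new)  [load 75/100]
  30 → break 5  [load 60/100]
  30 → break 5  [load 90/100]
  55 → break 7 (new)  [load 55/100]
7 commercial breaks opened.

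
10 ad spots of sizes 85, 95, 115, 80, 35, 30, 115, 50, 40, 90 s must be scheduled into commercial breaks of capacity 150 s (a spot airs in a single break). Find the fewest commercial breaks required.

Total = 115 + 115 + 95 + 90 + 85 + 80 + 50 + 40 + 35 + 30 = 735 s.
Lower bound: ⌈735/150⌉ = 5 commercial breaks.
Also, 6 ad spots each exceed 75 s, and no two of those can share a break, so at least 6 commercial breaks are needed.
A packing using 6 commercial breaks:
  break 1: 115 + 35 = 150
  break 2: 115 + 30 = 145
  break 3: 95 + 50 = 145
  break 4: 90 + 40 = 130
  break 5: 85 = 85
  break 6: 80 = 80
This matches the lower bound, so 6 is optimal.

6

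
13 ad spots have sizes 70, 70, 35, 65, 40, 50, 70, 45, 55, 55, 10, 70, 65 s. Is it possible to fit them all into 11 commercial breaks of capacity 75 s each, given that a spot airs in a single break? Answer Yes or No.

A valid assignment using 11 commercial breaks:
  break 1: 70 = 70
  break 2: 70 = 70
  break 3: 70 = 70
  break 4: 70 = 70
  break 5: 65 + 10 = 75
  break 6: 65 = 65
  break 7: 55 = 55
  break 8: 55 = 55
  break 9: 50 = 50
  break 10: 45 = 45
  break 11: 40 + 35 = 75
Every load is within 75 s, so 11 commercial breaks suffice.

Yes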